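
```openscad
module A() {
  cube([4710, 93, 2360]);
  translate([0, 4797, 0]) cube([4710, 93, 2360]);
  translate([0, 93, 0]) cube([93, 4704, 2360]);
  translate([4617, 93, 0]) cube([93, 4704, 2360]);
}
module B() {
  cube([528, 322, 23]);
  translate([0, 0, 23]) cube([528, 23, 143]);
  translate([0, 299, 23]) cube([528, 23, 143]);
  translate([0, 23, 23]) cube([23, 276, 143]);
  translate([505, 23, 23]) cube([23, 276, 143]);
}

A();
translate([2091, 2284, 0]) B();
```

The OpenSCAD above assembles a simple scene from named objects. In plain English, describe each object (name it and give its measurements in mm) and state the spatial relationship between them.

A is a box-shaped house frame (walls only): outside footprint 4710×4890 mm, wall height 2360 mm, wall thickness 93 mm. The two y-facing walls run the full x-width; the two x-facing walls fit between the inner faces of the y-facing walls.

B is an open storage box with external size 528×322×166 mm and wall thickness 23 mm (the base is also 23 mm thick). The base covers the whole footprint; the four walls stand on the base, with the y-facing walls full-width and the x-facing walls fitting between their inner faces.

The open box sits inside the house frame, centred.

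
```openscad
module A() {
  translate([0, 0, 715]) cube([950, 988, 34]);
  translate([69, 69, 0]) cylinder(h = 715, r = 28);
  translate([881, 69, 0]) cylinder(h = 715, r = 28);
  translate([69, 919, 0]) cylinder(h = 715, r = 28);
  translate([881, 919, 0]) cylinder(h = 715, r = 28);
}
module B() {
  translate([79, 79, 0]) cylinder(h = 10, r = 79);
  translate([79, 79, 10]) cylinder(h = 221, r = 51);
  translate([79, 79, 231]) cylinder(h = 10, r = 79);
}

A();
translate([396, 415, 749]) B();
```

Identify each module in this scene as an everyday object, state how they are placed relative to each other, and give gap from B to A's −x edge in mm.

The spool's min-x is at 396; the table's min-x is 0; gap = 396 mm.

A is a table. B is a spool. The spool is on top of the table, centred. The gap from the spool to the table's −x edge is 396 mm.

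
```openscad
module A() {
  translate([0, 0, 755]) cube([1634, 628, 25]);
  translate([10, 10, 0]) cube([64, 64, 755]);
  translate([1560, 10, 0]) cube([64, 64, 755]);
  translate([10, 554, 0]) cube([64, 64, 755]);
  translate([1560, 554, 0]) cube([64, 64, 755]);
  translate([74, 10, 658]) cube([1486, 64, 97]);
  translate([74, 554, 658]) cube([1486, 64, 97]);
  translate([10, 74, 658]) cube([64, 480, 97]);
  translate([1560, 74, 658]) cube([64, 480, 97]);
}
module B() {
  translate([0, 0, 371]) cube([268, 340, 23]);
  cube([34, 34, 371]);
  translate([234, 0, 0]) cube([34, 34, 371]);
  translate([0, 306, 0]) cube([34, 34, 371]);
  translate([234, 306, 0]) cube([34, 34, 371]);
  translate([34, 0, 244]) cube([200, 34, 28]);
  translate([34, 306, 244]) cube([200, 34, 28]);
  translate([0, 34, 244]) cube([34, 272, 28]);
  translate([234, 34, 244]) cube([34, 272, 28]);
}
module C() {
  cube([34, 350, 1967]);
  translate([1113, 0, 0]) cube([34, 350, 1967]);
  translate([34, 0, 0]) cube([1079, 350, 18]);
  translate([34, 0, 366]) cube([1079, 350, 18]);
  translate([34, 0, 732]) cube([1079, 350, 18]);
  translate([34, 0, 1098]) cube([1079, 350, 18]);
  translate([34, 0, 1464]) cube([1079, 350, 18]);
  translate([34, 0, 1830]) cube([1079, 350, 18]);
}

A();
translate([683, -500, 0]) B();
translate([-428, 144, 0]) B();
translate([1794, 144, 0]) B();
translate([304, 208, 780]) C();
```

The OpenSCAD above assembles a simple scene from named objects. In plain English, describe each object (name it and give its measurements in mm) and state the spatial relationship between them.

A is a table with a 1634×628 mm rectangular top, 25 mm thick, top surface at z = 780 mm, supported by four 64×64 mm square legs, each inset 10 mm from the nearest pair of top edges, running from the floor. Four apron rails, 64 mm thick and 97 mm tall, run between adjacent legs with their top edges flush with the underside of the top and their outer faces flush with the legs' outer faces.

B is a four-legged stool. The seat is a 268×340×23 mm slab whose top surface is at z = 394 mm; four square legs, each 34×34 mm in cross-section, run from the floor (z = 0) to the underside of the seat, each flush with a corner of the seat. Four stretchers, 34 mm wide and 28 mm tall, connect adjacent legs with their undersides at z = 244 mm, each running between the inner faces of the legs it joins and aligned with the legs' outer faces on the other axis.

C is a bookshelf 1147 mm wide overall, 350 mm deep and 1967 mm tall. The two sides are 34 mm thick vertical panels. 6 horizontal shelves of 18 mm thickness span between the inner faces of the sides; the lowest shelf sits on the floor and shelves are stacked with a clear vertical gap of 348 mm between each pair.

Three stools sit around the table at the −y, −x, +x sides. The bookshelf is on top of the table.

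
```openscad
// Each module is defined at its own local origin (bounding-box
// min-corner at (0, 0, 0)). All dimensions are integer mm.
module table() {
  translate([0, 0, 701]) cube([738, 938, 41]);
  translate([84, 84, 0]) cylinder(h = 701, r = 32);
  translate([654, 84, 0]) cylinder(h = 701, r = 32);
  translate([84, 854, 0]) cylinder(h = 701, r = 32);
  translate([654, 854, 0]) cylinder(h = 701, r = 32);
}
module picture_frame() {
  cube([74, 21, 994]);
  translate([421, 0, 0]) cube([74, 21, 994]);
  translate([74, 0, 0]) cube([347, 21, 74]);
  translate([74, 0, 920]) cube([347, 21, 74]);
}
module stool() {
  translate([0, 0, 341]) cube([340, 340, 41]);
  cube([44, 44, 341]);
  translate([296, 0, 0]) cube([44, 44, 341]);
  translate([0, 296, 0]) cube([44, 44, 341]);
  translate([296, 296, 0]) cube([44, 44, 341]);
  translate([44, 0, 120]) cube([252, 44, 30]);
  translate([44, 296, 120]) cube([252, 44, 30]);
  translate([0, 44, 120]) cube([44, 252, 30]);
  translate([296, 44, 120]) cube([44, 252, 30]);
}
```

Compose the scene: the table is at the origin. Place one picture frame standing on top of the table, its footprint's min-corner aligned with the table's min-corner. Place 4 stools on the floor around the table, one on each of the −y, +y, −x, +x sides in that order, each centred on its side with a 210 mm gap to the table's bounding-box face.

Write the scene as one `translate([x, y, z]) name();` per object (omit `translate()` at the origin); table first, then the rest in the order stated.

table();
translate([0, 0, 742]) picture_frame();
translate([199, -550, 0]) stool();
translate([199, 1148, 0]) stool();
translate([-550, 299, 0]) stool();
translate([948, 299, 0]) stool();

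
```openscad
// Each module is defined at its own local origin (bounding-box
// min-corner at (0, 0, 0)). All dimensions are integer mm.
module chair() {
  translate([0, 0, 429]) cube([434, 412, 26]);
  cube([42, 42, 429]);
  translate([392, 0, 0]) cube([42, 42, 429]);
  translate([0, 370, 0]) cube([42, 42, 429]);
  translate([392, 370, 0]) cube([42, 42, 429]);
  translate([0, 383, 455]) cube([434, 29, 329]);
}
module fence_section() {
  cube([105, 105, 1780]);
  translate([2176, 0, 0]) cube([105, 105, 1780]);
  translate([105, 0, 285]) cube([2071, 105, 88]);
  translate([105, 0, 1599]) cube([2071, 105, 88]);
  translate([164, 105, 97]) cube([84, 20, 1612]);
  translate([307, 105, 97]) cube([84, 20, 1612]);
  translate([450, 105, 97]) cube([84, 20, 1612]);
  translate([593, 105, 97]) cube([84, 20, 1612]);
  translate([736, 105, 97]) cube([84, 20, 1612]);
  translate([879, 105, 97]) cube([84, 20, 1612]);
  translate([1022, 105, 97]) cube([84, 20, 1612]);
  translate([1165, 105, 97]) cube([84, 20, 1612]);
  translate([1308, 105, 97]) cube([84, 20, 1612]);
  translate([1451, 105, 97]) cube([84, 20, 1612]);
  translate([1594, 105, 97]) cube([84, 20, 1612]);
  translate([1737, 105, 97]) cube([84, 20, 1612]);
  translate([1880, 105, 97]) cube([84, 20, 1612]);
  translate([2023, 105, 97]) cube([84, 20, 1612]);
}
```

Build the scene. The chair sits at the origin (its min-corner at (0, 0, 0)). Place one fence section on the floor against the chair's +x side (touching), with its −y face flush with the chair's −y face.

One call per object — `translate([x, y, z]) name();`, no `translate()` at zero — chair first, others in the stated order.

chair();
translate([434, 0, 0]) fence_section();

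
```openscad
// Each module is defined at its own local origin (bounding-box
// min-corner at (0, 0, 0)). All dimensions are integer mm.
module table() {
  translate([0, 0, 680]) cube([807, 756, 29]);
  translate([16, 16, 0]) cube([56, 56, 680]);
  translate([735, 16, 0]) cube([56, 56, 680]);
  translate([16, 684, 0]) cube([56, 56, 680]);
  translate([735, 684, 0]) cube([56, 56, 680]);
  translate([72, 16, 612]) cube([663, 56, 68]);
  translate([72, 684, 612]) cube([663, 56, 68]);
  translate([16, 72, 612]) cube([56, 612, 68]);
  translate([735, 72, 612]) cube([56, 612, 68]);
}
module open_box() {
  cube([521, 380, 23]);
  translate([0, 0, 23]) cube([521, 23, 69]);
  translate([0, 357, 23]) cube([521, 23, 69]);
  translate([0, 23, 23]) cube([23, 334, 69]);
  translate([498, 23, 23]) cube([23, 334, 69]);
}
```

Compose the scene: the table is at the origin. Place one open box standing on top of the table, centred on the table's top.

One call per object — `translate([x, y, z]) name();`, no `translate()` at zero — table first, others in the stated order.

table();
translate([143, 188, 709]) open_box();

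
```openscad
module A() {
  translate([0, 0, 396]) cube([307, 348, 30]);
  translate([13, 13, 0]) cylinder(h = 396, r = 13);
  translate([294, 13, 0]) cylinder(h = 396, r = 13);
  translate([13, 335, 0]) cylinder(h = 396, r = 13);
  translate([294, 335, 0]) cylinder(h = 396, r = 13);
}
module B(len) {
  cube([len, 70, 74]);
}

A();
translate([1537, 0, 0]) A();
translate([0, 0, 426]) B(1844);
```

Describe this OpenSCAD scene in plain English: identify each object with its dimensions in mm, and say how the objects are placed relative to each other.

A is a four-legged stool. The seat is a 307×348×30 mm slab whose top surface is at z = 426 mm; four round legs, each 26 mm in diameter, run from the floor (z = 0) to the underside of the seat, each leg's axis is inset half a diameter from the nearest pair of seat edges (so the leg's bounding box is flush with the corner).

B is a rectangular beam 1844 mm long (x), 70 mm deep (y), 74 mm thick (z).

The beam spans the tops of two stools placed 1230 mm apart, resting at z = 426 mm.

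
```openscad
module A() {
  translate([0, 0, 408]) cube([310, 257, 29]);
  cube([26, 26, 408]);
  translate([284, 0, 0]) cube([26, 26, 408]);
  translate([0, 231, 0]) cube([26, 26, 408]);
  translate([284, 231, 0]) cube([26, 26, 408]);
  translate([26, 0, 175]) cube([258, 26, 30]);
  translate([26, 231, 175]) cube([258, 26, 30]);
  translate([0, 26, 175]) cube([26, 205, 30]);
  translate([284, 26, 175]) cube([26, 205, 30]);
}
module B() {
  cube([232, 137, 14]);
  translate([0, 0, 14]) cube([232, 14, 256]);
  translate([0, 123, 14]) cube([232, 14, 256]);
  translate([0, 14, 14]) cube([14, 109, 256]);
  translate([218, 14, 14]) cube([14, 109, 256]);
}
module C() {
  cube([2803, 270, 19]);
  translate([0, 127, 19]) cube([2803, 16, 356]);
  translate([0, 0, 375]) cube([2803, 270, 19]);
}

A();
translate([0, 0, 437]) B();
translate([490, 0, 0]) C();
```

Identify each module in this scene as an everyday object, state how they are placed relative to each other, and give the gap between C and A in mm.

The I-beam's nearest face is 180 mm from the stool's +x face.

A is a stool. B is an open box. C is an I-beam. The open box is on top of the stool. The I-beam is on the floor beside the stool on its +x side. The gap between the I-beam and the stool is 180 mm.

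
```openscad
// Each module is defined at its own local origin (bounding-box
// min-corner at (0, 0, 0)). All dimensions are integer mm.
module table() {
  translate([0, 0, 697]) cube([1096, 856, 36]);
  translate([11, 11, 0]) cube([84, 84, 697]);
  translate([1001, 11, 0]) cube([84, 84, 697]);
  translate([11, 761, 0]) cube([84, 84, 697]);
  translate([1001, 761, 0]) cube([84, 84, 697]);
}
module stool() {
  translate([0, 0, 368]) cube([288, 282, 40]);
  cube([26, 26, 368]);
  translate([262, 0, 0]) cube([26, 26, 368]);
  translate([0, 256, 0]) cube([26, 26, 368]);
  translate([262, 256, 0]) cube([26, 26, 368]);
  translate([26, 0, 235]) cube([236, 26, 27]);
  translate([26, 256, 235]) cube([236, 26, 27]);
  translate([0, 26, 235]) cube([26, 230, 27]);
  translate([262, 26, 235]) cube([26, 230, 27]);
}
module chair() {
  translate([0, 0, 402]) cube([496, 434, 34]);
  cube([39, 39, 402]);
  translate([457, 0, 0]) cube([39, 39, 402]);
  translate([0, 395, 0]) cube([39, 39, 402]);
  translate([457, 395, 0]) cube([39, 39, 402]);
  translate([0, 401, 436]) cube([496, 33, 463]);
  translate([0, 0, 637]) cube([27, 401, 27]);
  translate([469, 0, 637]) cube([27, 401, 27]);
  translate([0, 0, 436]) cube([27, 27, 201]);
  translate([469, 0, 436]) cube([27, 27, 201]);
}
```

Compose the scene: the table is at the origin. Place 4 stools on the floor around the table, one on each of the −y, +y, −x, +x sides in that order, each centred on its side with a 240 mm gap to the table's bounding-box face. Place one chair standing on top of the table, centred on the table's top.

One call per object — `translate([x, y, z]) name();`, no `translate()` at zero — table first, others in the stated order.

table();
translate([404, -522, 0]) stool();
translate([404, 1096, 0]) stool();
translate([-528, 287, 0]) stool();
translate([1336, 287, 0]) stool();
translate([300, 211, 733]) chair();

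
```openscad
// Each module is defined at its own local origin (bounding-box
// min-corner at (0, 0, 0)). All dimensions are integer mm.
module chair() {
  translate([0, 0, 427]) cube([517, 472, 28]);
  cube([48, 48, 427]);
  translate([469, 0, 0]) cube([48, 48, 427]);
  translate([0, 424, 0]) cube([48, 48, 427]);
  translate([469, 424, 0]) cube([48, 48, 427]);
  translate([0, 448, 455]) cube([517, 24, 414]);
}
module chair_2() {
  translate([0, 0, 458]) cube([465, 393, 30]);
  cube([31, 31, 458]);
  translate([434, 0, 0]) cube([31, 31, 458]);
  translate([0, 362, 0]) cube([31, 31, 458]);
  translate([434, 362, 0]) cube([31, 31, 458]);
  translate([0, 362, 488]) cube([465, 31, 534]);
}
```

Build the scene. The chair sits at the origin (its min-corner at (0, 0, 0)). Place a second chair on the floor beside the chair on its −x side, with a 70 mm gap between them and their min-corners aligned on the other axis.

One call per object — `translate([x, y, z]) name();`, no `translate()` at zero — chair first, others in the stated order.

chair();
translate([-535, 0, 0]) chair_2();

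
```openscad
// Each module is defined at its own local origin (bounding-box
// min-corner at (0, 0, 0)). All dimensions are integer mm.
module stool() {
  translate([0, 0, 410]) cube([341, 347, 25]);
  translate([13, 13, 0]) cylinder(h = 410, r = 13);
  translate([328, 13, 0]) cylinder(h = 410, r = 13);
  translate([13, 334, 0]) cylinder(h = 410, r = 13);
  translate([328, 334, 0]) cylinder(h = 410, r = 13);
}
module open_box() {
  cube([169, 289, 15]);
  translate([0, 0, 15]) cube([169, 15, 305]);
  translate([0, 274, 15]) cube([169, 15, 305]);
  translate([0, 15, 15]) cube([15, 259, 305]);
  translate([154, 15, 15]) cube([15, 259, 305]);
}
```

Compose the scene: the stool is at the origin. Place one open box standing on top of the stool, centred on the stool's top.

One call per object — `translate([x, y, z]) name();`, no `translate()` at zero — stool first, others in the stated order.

stool();
translate([86, 29, 435]) open_box();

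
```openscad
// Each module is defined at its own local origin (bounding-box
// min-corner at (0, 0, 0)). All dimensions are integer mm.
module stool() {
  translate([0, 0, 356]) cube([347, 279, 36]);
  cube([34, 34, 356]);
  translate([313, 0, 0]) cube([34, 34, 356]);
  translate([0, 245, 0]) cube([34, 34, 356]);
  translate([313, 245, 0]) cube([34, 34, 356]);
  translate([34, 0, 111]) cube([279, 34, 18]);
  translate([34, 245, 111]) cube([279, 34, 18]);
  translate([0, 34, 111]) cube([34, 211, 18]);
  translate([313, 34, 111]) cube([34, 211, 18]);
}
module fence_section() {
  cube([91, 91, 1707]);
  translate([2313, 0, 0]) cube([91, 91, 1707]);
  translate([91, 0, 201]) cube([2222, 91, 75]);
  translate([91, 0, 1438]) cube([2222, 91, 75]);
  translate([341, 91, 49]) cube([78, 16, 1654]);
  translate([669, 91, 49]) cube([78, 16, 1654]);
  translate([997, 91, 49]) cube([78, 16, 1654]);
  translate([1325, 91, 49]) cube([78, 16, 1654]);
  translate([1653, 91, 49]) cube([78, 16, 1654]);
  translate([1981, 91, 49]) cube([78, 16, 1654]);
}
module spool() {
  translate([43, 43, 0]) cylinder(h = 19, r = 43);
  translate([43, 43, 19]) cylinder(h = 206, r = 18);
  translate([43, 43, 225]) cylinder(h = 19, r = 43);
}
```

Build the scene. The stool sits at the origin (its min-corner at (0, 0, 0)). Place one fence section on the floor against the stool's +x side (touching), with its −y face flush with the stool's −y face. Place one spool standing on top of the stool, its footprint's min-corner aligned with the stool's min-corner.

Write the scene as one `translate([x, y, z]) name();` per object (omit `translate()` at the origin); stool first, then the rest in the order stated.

stool();
translate([347, 0, 0]) fence_section();
translate([0, 0, 392]) spool();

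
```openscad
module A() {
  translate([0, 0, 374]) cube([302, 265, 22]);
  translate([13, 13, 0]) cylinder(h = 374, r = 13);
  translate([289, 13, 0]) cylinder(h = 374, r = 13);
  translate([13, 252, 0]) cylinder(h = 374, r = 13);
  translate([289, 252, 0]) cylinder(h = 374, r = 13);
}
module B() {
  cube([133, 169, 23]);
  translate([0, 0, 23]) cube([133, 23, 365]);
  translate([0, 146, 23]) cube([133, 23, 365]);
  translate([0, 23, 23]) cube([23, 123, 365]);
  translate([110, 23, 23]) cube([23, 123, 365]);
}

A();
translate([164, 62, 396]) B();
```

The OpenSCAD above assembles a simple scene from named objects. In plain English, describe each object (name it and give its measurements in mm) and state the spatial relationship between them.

A is a four-legged stool. The seat is 302×265 mm, 22 mm thick, top at z = 396 mm. It stands on four round legs, each 26 mm in diameter, from z = 0 to the seat underside, each leg's axis is inset half a diameter from the nearest pair of seat edges (so the leg's bounding box is flush with the corner).

B is an open storage box with external size 133×169×388 mm and wall thickness 23 mm (the base is also 23 mm thick). The base covers the whole footprint; the four walls stand on the base, with the y-facing walls full-width and the x-facing walls fitting between their inner faces.

The open box is on top of the stool.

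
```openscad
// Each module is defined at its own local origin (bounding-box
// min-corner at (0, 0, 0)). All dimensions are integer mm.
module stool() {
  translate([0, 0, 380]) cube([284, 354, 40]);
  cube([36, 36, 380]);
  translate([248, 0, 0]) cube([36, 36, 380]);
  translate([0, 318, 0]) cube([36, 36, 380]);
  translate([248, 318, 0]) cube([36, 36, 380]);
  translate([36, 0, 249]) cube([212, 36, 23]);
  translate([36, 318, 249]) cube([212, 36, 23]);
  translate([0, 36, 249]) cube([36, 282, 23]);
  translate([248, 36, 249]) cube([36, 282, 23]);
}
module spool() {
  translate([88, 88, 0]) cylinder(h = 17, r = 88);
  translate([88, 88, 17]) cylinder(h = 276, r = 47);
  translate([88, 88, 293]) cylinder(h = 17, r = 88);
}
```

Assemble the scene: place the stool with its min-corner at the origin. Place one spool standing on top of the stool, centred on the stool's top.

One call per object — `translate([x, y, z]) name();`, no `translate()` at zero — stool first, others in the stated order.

stool();
translate([54, 89, 420]) spool();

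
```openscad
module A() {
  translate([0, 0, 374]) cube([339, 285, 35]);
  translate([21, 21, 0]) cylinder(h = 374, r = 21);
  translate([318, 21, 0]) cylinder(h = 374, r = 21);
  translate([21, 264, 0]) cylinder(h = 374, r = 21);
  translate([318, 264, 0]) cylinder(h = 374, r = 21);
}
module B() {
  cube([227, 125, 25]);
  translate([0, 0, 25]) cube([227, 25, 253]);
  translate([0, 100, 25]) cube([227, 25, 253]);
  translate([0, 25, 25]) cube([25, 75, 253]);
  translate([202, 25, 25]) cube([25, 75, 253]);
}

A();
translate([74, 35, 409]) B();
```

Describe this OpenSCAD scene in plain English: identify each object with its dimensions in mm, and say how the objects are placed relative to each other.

A is a four-legged stool. The seat is 339×285 mm, 35 mm thick, top at z = 409 mm. It stands on four round legs, each 42 mm in diameter, from z = 0 to the seat underside, each leg's axis is inset half a diameter from the nearest pair of seat edges (so the leg's bounding box is flush with the corner).

B is an open storage box with external size 227×125×278 mm and wall thickness 25 mm (the base is also 25 mm thick). The base covers the whole footprint; the four walls stand on the base, with the y-facing walls full-width and the x-facing walls fitting between their inner faces.

The open box is on top of the stool.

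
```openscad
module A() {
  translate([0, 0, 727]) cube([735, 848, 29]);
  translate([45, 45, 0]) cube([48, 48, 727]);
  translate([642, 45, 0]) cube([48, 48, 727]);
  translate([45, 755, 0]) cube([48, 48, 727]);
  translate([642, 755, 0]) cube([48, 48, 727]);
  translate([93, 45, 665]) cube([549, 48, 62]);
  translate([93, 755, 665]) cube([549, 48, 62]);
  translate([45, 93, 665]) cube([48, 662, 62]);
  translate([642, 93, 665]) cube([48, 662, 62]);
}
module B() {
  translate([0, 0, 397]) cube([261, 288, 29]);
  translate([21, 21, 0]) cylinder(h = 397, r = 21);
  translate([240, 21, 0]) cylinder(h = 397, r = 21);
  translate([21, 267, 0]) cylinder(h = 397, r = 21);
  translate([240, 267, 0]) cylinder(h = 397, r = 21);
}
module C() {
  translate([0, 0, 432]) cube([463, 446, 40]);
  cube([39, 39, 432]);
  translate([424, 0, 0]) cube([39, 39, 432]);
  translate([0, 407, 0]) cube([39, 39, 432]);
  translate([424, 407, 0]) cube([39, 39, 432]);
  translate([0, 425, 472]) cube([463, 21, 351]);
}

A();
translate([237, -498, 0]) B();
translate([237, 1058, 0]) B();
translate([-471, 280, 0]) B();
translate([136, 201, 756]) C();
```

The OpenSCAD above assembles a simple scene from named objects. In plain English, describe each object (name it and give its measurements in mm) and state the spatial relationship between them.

A is a table: top 735 mm (x) × 848 mm (y), 29 mm thick, upper face at z = 756 mm, on four 48×48 mm square legs, each inset 45 mm from the nearest pair of top edges, running from z = 0 to the bottom of the top. Four apron rails, 48 mm thick and 62 mm tall, run between adjacent legs with their top edges flush with the underside of the top and their outer faces flush with the legs' outer faces.

B is a four-legged stool. The seat is a 261×288×29 mm slab whose top surface is at z = 426 mm; four round legs, each 42 mm in diameter, run from the floor (z = 0) to the underside of the seat, each leg's axis is inset half a diameter from the nearest pair of seat edges (so the leg's bounding box is flush with the corner).

C is a chair. The seat is a 463×446×40 mm slab with its top at z = 472 mm, on four 39×39 mm corner legs (flush with the seat edges, standing on z = 0). A flat backrest 21 mm thick, 351 mm tall, spans the full seat width and rises from the seat top along its +y edge, rear face flush with the rear of the seat.

Three stools sit around the table at the −y, +y, −x sides. The chair is on top of the table, centred.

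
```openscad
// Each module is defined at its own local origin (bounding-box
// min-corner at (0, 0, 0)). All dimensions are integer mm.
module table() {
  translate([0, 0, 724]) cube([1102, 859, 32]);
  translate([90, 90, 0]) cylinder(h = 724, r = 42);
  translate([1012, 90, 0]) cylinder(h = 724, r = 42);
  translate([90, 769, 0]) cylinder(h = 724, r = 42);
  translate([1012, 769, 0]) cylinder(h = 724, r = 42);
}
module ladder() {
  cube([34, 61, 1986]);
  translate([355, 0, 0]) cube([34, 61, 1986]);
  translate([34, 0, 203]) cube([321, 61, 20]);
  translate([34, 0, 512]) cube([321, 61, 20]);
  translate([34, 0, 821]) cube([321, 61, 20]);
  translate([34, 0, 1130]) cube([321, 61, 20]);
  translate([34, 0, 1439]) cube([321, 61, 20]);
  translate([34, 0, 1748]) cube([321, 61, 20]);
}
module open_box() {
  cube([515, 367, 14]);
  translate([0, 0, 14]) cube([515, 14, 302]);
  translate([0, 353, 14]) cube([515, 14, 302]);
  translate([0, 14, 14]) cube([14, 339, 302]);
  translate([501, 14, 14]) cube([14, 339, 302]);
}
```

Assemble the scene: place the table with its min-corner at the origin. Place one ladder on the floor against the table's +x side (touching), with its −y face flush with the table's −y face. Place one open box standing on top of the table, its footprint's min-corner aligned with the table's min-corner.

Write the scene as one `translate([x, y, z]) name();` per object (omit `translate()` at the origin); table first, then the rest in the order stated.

table();
translate([1102, 0, 0]) ladder();
translate([0, 0, 756]) open_box();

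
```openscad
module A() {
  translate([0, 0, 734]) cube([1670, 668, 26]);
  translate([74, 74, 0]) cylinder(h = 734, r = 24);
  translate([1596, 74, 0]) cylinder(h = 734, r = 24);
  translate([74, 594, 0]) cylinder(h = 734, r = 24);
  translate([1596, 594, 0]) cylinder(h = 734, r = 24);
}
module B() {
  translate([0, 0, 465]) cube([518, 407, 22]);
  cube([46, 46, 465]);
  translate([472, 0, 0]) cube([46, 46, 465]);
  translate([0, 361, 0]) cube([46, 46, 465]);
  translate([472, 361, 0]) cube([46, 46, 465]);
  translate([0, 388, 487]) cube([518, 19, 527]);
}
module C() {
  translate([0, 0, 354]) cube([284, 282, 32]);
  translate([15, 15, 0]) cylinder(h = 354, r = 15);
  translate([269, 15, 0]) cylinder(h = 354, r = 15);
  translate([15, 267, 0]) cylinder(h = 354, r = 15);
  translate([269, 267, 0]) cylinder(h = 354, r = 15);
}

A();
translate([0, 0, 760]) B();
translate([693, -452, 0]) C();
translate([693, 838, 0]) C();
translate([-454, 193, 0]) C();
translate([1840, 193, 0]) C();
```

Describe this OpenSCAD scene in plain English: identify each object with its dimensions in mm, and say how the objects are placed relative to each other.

A is a table with a 1670×668 mm rectangular top, 26 mm thick, top surface at z = 760 mm, supported by four round legs of 48 mm diameter, each leg's bounding box inset 50 mm from the nearest pair of top edges, running from the floor.

B is a chair. The seat is a 518×407×22 mm slab with its top at z = 487 mm, on four 46×46 mm corner legs (flush with the seat edges, standing on z = 0). A flat backrest 19 mm thick, 527 mm tall, spans the full seat width and rises from the seat top along its +y edge, rear face flush with the rear of the seat.

C is a four-legged stool. The seat is a 284×282×32 mm slab whose top surface is at z = 386 mm; four round legs, each 30 mm in diameter, run from the floor (z = 0) to the underside of the seat, each leg's axis is inset half a diameter from the nearest pair of seat edges (so the leg's bounding box is flush with the corner).

The chair is on top of the table. Four stools sit around the table at the −y, +y, −x, +x sides.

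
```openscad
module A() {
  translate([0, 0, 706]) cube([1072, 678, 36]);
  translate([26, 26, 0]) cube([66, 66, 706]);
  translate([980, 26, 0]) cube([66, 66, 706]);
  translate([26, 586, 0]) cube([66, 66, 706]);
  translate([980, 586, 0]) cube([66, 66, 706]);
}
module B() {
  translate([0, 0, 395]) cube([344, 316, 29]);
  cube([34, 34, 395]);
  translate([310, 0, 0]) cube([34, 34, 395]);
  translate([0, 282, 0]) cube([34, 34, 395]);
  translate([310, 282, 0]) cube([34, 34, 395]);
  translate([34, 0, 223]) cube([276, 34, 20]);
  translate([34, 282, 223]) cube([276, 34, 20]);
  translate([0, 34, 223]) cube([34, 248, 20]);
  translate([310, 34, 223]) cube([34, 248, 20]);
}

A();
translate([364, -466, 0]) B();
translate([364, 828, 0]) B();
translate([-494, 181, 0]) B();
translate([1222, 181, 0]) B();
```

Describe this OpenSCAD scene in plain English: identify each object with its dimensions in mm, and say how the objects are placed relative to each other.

A is a table: top 1072 mm (x) × 678 mm (y), 36 mm thick, upper face at z = 742 mm, on four 66×66 mm square legs, each inset 26 mm from the nearest pair of top edges, running from z = 0 to the bottom of the top.

B is a four-legged stool. The seat is a 344×316×29 mm slab whose top surface is at z = 424 mm; four square legs, each 34×34 mm in cross-section, run from the floor (z = 0) to the underside of the seat, each flush with a corner of the seat. Four stretchers, 34 mm wide and 20 mm tall, connect adjacent legs with their undersides at z = 223 mm, each running between the inner faces of the legs it joins and aligned with the legs' outer faces on the other axis.

Four stools sit around the table at the −y, +y, −x, +x sides.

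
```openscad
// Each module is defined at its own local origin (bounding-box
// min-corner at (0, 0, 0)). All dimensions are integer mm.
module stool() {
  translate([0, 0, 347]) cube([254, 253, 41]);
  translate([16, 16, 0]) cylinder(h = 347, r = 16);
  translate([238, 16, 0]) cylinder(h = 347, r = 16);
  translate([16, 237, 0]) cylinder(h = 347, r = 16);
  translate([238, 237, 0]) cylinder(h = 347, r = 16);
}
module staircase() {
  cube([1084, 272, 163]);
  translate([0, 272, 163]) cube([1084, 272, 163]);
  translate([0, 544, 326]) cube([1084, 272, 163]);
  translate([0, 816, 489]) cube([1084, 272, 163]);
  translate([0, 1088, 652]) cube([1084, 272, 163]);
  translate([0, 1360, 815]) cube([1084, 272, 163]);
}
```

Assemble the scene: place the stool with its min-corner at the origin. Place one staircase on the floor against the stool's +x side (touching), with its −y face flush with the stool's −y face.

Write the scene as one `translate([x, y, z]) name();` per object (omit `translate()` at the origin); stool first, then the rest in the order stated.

stool();
translate([254, 0, 0]) staircase();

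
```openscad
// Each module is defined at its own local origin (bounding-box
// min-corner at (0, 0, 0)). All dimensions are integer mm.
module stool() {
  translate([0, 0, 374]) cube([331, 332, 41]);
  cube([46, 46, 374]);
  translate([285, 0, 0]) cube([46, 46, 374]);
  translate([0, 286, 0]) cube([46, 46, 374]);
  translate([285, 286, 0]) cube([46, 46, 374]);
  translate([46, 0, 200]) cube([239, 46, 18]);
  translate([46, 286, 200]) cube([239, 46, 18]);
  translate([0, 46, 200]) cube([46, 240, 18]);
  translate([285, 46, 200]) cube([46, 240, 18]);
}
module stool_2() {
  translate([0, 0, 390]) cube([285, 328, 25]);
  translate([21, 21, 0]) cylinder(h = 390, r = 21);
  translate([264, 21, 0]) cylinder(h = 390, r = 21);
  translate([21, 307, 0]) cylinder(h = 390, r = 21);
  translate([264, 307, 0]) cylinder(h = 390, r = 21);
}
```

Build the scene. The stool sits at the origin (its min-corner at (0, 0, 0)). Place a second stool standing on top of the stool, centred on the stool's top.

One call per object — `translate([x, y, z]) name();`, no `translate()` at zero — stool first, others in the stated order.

stool();
translate([23, 2, 415]) stool_2();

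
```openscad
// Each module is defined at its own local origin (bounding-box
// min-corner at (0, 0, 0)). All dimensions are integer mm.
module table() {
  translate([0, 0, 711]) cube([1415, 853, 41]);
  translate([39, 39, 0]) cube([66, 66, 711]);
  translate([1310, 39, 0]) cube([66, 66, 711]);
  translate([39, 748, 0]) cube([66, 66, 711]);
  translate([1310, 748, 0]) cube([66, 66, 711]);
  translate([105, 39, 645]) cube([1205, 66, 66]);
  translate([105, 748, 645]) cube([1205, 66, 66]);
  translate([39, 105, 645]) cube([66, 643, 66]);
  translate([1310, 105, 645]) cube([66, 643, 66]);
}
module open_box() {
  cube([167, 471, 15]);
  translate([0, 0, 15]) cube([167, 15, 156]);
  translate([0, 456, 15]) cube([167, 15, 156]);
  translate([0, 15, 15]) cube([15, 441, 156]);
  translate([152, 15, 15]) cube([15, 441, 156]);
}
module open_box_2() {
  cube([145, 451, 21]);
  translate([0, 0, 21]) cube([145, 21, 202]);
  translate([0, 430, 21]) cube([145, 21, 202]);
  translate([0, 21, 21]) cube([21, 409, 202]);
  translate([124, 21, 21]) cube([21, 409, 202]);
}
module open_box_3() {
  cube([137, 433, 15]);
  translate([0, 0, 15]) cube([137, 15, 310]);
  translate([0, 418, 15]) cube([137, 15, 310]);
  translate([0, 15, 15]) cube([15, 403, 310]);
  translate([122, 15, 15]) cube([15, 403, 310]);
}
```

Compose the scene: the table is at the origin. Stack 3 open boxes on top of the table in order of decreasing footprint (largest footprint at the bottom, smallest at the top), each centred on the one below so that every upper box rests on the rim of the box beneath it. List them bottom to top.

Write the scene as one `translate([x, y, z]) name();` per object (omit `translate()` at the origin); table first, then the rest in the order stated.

table();
translate([624, 191, 752]) open_box();
translate([635, 201, 923]) open_box_2();
translate([639, 210, 1146]) open_box_3();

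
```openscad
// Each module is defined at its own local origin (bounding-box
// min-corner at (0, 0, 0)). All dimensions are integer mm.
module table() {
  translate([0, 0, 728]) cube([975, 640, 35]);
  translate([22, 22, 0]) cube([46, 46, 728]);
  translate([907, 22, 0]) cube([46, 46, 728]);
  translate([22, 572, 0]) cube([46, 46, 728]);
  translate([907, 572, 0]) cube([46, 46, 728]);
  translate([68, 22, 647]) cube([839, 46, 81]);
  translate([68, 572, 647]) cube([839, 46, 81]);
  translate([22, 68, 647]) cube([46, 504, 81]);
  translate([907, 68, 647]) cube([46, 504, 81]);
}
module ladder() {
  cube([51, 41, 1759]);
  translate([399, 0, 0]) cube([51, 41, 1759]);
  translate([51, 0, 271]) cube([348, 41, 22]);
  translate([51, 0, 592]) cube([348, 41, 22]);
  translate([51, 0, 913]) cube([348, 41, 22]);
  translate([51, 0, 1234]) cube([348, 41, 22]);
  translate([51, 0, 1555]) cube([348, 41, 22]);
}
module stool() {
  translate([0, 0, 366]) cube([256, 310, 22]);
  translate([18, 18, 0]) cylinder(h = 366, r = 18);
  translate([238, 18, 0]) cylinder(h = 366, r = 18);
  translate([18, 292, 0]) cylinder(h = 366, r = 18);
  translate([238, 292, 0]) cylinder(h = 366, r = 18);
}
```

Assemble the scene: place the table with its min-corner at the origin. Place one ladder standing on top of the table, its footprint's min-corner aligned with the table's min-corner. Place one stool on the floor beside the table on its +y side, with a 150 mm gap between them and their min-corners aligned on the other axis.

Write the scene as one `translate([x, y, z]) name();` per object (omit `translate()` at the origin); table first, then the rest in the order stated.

table();
translate([0, 0, 763]) ladder();
translate([0, 790, 0]) stool();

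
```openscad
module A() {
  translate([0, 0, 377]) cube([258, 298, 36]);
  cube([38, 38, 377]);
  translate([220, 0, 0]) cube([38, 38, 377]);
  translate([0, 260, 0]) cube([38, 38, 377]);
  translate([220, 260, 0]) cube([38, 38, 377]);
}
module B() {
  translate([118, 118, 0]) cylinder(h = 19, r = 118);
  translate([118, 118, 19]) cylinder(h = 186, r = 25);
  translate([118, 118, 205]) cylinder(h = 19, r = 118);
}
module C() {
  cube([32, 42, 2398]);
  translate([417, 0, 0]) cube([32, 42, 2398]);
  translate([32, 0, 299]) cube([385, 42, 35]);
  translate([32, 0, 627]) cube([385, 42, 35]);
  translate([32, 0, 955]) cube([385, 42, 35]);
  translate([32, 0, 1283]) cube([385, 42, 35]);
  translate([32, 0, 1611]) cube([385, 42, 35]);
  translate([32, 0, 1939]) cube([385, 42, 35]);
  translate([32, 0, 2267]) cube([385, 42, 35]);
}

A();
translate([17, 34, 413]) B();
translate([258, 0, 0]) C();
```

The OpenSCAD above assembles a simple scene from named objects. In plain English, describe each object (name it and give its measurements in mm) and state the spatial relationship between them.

A is a four-legged stool. The seat is 258×298 mm, 36 mm thick, top at z = 413 mm. It stands on four square legs, each 38×38 mm in cross-section, from z = 0 to the seat underside, each flush with a corner of the seat.

B is a spool: two coaxial disc flanges of radius 118 mm and thickness 19 mm, joined by a core cylinder of radius 25 mm and height 186 mm. The lower flange rests on z = 0 and the three cylinders share a vertical axis.

C is a wooden ladder with two side rails of 32×42 mm section and 2398 mm height, set 449 mm apart overall. Between them run 7 rectangular rungs (42 mm deep, 35 mm thick), front faces flush with the rails' −y face. The bottom of the first rung is 299 mm above the floor and each subsequent rung is 328 mm higher than the one below.

The spool is on top of the stool. The ladder is against the stool's +x side, with their −y faces flush.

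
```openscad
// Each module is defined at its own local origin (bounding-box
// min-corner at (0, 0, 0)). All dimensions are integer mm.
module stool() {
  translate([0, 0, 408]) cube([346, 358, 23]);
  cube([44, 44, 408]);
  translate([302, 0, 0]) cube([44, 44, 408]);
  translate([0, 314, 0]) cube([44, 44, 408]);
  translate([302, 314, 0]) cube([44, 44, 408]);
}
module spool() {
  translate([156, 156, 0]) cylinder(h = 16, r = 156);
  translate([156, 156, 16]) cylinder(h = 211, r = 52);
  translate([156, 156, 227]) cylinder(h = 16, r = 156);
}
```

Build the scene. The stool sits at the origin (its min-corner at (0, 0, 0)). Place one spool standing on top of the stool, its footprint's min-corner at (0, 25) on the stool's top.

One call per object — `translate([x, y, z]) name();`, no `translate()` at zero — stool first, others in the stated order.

stool();
translate([0, 25, 431]) spool();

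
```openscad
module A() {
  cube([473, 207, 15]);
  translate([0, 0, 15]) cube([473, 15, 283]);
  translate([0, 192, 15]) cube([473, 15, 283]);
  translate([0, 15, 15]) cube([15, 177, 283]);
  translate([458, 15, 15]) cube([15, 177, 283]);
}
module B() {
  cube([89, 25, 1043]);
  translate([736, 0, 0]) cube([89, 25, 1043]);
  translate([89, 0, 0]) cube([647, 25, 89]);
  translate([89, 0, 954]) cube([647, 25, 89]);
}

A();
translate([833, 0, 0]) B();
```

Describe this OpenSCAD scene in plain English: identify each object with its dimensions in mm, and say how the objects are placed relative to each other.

A is an open storage box with external size 473×207×298 mm and wall thickness 15 mm (the base is also 15 mm thick). The base covers the whole footprint; the four walls stand on the base, with the y-facing walls full-width and the x-facing walls fitting between their inner faces.

B is a picture frame with a 647×865 mm rectangular opening (x by z) and a uniform 89 mm border on every side. Frame depth is 25 mm along y. It is built from two vertical stiles running the full outside height and two horizontal rails spanning the gap between the stiles.

The picture frame is on the floor beside the open box on its +x side.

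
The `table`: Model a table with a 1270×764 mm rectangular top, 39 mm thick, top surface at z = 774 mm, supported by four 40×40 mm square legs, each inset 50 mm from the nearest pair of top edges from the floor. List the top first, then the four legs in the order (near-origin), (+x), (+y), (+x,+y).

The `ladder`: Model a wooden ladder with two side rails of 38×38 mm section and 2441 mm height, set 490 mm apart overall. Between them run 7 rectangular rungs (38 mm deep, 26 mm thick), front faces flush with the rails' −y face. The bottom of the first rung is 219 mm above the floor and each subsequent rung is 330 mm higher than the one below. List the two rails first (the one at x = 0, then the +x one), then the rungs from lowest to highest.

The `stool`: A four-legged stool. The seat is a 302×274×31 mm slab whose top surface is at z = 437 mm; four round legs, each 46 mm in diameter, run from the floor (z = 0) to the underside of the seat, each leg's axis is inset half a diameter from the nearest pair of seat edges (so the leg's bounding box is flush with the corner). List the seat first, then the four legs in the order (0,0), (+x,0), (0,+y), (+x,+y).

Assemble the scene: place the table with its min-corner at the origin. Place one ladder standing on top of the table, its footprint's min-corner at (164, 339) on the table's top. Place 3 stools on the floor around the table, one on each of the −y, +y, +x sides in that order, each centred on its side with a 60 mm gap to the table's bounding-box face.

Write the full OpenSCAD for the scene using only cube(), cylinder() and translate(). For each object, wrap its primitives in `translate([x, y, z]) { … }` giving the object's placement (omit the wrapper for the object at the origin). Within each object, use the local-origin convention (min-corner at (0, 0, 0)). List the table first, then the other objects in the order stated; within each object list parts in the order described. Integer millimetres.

translate([0, 0, 735]) cube([1270, 764, 39]);
translate([50, 50, 0]) cube([40, 40, 735]);
translate([1180, 50, 0]) cube([40, 40, 735]);
translate([50, 674, 0]) cube([40, 40, 735]);
translate([1180, 674, 0]) cube([40, 40, 735]);
translate([164, 339, 774]) {
  cube([38, 38, 2441]);
  translate([452, 0, 0]) cube([38, 38, 2441]);
  translate([38, 0, 219]) cube([414, 38, 26]);
  translate([38, 0, 549]) cube([414, 38, 26]);
  translate([38, 0, 879]) cube([414, 38, 26]);
  translate([38, 0, 1209]) cube([414, 38, 26]);
  translate([38, 0, 1539]) cube([414, 38, 26]);
  translate([38, 0, 1869]) cube([414, 38, 26]);
  translate([38, 0, 2199]) cube([414, 38, 26]);
}
translate([484, -334, 0]) {
  translate([0, 0, 406]) cube([302, 274, 31]);
  translate([23, 23, 0]) cylinder(h = 406, r = 23);
  translate([279, 23, 0]) cylinder(h = 406, r = 23);
  translate([23, 251, 0]) cylinder(h = 406, r = 23);
  translate([279, 251, 0]) cylinder(h = 406, r = 23);
}
translate([484, 824, 0]) {
  translate([0, 0, 406]) cube([302, 274, 31]);
  translate([23, 23, 0]) cylinder(h = 406, r = 23);
  translate([279, 23, 0]) cylinder(h = 406, r = 23);
  translate([23, 251, 0]) cylinder(h = 406, r = 23);
  translate([279, 251, 0]) cylinder(h = 406, r = 23);
}
translate([1330, 245, 0]) {
  translate([0, 0, 406]) cube([302, 274, 31]);
  translate([23, 23, 0]) cylinder(h = 406, r = 23);
  translate([279, 23, 0]) cylinder(h = 406, r = 23);
  translate([23, 251, 0]) cylinder(h = 406, r = 23);
  translate([279, 251, 0]) cylinder(h = 406, r = 23);
}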